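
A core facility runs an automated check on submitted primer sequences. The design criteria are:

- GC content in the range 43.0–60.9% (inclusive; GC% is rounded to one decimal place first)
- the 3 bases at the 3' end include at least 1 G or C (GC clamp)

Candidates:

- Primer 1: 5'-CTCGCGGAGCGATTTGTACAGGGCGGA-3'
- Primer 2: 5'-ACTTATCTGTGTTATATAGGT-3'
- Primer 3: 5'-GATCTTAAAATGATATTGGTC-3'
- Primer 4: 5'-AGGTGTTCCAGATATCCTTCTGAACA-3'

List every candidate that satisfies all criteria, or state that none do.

Primer 1 (27 nt, A=5 T=5 G=11 C=6): GC 17/27 = 63.0%, outside 43.0–60.9% ✗; 3' end GGA has 2 G/C ✓ — fails.
Primer 2 (21 nt, A=5 T=10 G=4 C=2): GC 6/21 = 28.6%, outside 43.0–60.9% ✗; 3' end GGT has 2 G/C ✓ — fails.
Primer 3 (21 nt, A=7 T=8 G=4 C=2): GC 6/21 = 28.6%, outside 43.0–60.9% ✗; 3' end GTC has 2 G/C ✓ — fails.
Primer 4 (26 nt, A=7 T=8 G=5 C=6): GC 11/26 = 42.3%, outside 43.0–60.9% ✗; 3' end ACA has 1 G/C ✓ — fails.

None of the candidates satisfy all criteria.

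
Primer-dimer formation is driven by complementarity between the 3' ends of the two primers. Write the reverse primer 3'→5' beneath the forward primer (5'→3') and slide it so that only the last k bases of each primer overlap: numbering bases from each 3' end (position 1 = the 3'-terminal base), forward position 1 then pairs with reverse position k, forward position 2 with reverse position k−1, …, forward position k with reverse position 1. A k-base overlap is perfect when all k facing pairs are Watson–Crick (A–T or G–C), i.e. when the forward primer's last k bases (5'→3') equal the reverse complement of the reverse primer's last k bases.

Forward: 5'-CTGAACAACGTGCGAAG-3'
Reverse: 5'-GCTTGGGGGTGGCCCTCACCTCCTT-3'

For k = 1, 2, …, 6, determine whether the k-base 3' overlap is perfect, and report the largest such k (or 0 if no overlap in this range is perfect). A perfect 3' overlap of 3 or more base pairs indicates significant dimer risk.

Longest perfect overlap: 3 complementary base pairs; significant dimer risk (threshold 3).

Last 6 bases (5'→3') — forward …GCGAAG, reverse …CTCCTT.
Reverse complement of the reverse primer's last 6 bases: AAGGAG; its first k bases are the reverse complement of the reverse primer's last k bases, so a perfect k-base overlap needs the forward primer's last k bases to equal them.
Comparing (forward last k vs required): k=1: G vs A ✗; k=2: AG vs AA ✗; k=3: AAG vs AAG ✓; k=4: GAAG vs AAGG ✗; k=5: CGAAG vs AAGGA ✗; k=6: GCGAAG vs AAGGAG ✗.
Only k = 3 is perfect, so the longest perfect 3' overlap is 3.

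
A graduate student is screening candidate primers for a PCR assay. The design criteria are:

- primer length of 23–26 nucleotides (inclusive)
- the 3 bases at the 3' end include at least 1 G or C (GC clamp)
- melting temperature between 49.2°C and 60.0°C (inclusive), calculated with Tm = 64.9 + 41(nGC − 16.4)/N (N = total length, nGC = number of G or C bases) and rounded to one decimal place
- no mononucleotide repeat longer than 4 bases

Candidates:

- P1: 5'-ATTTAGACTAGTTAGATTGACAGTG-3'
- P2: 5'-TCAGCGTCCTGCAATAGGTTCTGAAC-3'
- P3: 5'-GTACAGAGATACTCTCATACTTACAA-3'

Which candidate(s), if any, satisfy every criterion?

P1, P2 and P3.

P1 (25 nt, A=8 T=9 G=6 C=2): length 25 ✓; 3' end GTG has 2 G/C ✓; Tm = 64.9 + 41·(8 − 16.4)/25 = 51.1°C ✓; longest run = 3 ✓ — passes.
P2 (26 nt, A=6 T=7 G=6 C=7): length 26 ✓; 3' end AAC has 1 G/C ✓; Tm = 64.9 + 41·(13 − 16.4)/26 = 59.5°C ✓; longest run = 2 ✓ — passes.
P3 (26 nt, A=10 T=7 G=3 C=6): length 26 ✓; 3' end CAA has 1 G/C ✓; Tm = 64.9 + 41·(9 − 16.4)/26 = 53.2°C ✓; longest run = 2 ✓ — passes.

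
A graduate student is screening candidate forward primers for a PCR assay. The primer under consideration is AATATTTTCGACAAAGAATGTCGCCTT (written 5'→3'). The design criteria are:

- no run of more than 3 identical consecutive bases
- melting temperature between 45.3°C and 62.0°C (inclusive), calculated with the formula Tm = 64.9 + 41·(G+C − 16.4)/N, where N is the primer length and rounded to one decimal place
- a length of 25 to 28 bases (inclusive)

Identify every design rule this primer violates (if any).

Base counts: A=9, T=9, G=4, C=5 (length 27).
homopolymer run: longest run = 4, exceeds 3 ✗
Tm: Tm = 64.9 + 41·(9 − 16.4)/27 = 53.7°C ✓
length: length 27 ✓

Fails: homopolymer run.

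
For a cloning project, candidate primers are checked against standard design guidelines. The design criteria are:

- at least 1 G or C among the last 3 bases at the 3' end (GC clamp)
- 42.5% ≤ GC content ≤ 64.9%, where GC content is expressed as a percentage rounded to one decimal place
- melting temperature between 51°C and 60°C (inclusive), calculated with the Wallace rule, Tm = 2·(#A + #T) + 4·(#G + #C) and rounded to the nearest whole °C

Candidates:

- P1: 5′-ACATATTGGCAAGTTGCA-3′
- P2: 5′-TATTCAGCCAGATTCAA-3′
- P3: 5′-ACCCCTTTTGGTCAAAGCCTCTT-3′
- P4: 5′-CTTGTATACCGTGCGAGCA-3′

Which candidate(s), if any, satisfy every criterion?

P4 only.

P1 (18 nt, A=6 T=5 G=4 C=3): 3' end GCA has 2 G/C ✓; GC 7/18 = 38.9%, outside 42.5–64.9% ✗; Tm = 2·11 + 4·7 = 50°C, outside 51–60°C ✗ — fails.
P2 (17 nt, A=6 T=5 G=2 C=4): 3' end CAA has 1 G/C ✓; GC 6/17 = 35.3%, outside 42.5–64.9% ✗; Tm = 2·11 + 4·6 = 46°C, outside 51–60°C ✗ — fails.
P3 (23 nt, A=4 T=8 G=3 C=8): 3' end CTT has 1 G/C ✓; GC 11/23 = 47.8% ✓; Tm = 2·12 + 4·11 = 68°C, outside 51–60°C ✗ — fails.
P4 (19 nt, A=4 T=5 G=5 C=5): 3' end GCA has 2 G/C ✓; GC 10/19 = 52.6% ✓; Tm = 2·9 + 4·10 = 58°C ✓ — passes.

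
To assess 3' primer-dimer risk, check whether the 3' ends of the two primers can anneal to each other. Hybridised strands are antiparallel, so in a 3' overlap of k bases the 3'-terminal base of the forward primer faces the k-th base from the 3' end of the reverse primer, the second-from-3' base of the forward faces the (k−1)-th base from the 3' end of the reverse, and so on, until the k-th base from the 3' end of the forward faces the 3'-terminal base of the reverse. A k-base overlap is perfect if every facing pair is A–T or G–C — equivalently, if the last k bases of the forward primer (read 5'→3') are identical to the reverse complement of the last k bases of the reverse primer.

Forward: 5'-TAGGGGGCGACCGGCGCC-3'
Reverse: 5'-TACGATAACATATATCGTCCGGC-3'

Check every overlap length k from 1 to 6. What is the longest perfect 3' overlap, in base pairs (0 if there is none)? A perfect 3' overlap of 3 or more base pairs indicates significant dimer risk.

Last 6 bases (5'→3') — forward …GGCGCC, reverse …TCCGGC.
Reverse complement of the reverse primer's last 6 bases: GCCGGA; its first k bases are the reverse complement of the reverse primer's last k bases, so a perfect k-base overlap needs the forward primer's last k bases to equal them.
Comparing (forward last k vs required): k=1: C vs G ✗; k=2: CC vs GC ✗; k=3: GCC vs GCC ✓; k=4: CGCC vs GCCG ✗; k=5: GCGCC vs GCCGG ✗; k=6: GGCGCC vs GCCGGA ✗.
Only k = 3 is perfect, so the longest perfect 3' overlap is 3.

Longest perfect overlap: 3 complementary base pairs; significant dimer risk (threshold 3).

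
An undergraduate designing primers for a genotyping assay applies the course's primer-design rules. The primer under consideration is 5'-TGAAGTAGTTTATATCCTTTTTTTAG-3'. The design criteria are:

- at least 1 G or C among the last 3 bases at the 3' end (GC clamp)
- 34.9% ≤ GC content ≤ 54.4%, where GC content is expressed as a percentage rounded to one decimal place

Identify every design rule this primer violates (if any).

Fails: GC content.

Base counts: A=6, T=14, G=4, C=2 (length 26).
GC clamp: 3' end TAG has 1 G/C ✓
GC content: GC 6/26 = 23.1%, outside 34.9–54.4% ✗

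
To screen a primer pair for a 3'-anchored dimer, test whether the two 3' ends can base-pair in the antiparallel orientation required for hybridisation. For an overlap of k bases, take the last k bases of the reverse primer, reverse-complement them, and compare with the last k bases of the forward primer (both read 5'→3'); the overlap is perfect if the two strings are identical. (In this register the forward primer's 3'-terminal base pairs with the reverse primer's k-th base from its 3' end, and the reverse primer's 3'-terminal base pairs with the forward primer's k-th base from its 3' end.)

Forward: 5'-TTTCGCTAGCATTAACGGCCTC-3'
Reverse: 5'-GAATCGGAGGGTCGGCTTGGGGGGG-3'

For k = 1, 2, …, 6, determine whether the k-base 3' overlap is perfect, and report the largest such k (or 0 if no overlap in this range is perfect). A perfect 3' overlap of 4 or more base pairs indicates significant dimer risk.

Last 6 bases (5'→3') — forward …GGCCTC, reverse …GGGGGG.
Reverse complement of the reverse primer's last 6 bases: CCCCCC; its first k bases are the reverse complement of the reverse primer's last k bases, so a perfect k-base overlap needs the forward primer's last k bases to equal them.
Comparing (forward last k vs required): k=1: C vs C ✓; k=2: TC vs CC ✗; k=3: CTC vs CCC ✗; k=4: CCTC vs CCCC ✗; k=5: GCCTC vs CCCCC ✗; k=6: GGCCTC vs CCCCCC ✗.
Only k = 1 is perfect, so the longest perfect 3' overlap is 1.

Longest perfect overlap: 1 complementary base pair; below the dimer-risk threshold (threshold 4).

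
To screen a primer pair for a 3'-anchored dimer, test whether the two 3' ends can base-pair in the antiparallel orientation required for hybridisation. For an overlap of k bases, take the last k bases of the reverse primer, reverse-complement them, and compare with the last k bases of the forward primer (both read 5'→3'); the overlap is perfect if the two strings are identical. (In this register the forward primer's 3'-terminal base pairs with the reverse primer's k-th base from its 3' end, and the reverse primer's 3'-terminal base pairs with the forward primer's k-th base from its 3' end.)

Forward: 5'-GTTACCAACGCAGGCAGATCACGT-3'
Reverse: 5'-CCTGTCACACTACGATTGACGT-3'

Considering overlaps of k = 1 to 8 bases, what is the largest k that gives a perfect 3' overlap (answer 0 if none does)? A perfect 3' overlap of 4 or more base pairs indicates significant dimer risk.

Longest perfect overlap: 4 complementary base pairs; significant dimer risk (threshold 4).

Last 8 bases (5'→3') — forward …GATCACGT, reverse …ATTGACGT.
Reverse complement of the reverse primer's last 8 bases: ACGTCAAT; its first k bases are the reverse complement of the reverse primer's last k bases, so a perfect k-base overlap needs the forward primer's last k bases to equal them.
Comparing (forward last k vs required): k=1: T vs A ✗; k=2: GT vs AC ✗; k=3: CGT vs ACG ✗; k=4: ACGT vs ACGT ✓; k=5: CACGT vs ACGTC ✗; k=6: TCACGT vs ACGTCA ✗; k=7: ATCACGT vs ACGTCAA ✗; k=8: GATCACGT vs ACGTCAAT ✗.
Only k = 4 is perfect, so the longest perfect 3' overlap is 4.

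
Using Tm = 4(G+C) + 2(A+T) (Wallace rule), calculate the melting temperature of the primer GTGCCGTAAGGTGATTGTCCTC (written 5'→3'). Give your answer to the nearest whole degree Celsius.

Base counts: A=3, T=7, G=7, C=5 (length 22).
Tm = 2·(3+7) + 4·(7+5) = 2·10 + 4·12 = 20 + 48 = 68°C.

68°C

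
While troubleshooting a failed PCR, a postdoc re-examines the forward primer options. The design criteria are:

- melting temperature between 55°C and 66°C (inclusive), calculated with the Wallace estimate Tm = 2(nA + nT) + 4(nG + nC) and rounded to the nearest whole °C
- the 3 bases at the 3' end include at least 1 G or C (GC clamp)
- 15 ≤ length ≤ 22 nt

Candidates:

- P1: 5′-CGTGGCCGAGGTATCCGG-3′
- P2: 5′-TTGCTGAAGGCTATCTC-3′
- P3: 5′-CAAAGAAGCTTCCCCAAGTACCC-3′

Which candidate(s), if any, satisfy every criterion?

P1 (18 nt, A=2 T=3 G=8 C=5): Tm = 2·5 + 4·13 = 62°C ✓; 3' end CGG has 3 G/C ✓; length 18 ✓ — passes.
P2 (17 nt, A=3 T=6 G=4 C=4): Tm = 2·9 + 4·8 = 50°C, outside 55–66°C ✗; 3' end CTC has 2 G/C ✓; length 17 ✓ — fails.
P3 (23 nt, A=8 T=3 G=3 C=9): Tm = 2·11 + 4·12 = 70°C, outside 55–66°C ✗; 3' end CCC has 3 G/C ✓; length 23, outside 15–22 ✗ — fails.

P1 only.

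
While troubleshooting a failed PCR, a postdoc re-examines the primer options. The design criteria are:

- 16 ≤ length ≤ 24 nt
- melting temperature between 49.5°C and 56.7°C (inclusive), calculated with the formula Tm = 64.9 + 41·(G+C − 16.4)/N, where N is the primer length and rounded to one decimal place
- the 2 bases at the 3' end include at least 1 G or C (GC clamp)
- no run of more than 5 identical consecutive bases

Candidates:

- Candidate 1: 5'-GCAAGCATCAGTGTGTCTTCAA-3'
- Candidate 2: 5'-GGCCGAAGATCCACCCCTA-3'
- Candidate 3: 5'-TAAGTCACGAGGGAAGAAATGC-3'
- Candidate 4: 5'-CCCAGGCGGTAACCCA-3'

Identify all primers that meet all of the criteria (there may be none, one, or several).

Candidate 1 (22 nt, A=6 T=6 G=5 C=5): length 22 ✓; Tm = 64.9 + 41·(10 − 16.4)/22 = 53.0°C ✓; 3' end AA has 0 G/C, need ≥1 ✗; longest run = 2 ✓ — fails.
Candidate 2 (19 nt, A=5 T=2 G=4 C=8): length 19 ✓; Tm = 64.9 + 41·(12 − 16.4)/19 = 55.4°C ✓; 3' end TA has 0 G/C, need ≥1 ✗; longest run = 4 ✓ — fails.
Candidate 3 (22 nt, A=9 T=3 G=7 C=3): length 22 ✓; Tm = 64.9 + 41·(10 − 16.4)/22 = 53.0°C ✓; 3' end GC has 2 G/C ✓; longest run = 3 ✓ — passes.
Candidate 4 (16 nt, A=4 T=1 G=4 C=7): length 16 ✓; Tm = 64.9 + 41·(11 − 16.4)/16 = 51.1°C ✓; 3' end CA has 1 G/C ✓; longest run = 3 ✓ — passes.

Candidate 3 and Candidate 4.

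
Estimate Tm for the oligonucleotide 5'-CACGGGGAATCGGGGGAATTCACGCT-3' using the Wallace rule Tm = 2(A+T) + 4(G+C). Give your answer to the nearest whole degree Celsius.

Base counts: A=6, T=4, G=10, C=6 (length 26).
Tm = 2·(6+4) + 4·(10+6) = 2·10 + 4·16 = 20 + 64 = 84°C.

84°C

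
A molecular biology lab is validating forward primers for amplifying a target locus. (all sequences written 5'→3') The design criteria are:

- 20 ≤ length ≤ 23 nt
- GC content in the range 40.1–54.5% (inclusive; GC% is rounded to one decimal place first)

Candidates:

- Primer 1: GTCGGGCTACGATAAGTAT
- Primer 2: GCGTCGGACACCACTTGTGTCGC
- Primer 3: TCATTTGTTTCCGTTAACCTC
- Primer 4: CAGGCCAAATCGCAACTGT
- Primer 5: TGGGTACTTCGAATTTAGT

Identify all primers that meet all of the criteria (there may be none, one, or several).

Primer 1 (19 nt, A=5 T=5 G=6 C=3): length 19, outside 20–23 ✗; GC 9/19 = 47.4% ✓ — fails.
Primer 2 (23 nt, A=3 T=5 G=7 C=8): length 23 ✓; GC 15/23 = 65.2%, outside 40.1–54.5% ✗ — fails.
Primer 3 (21 nt, A=3 T=10 G=2 C=6): length 21 ✓; GC 8/21 = 38.1%, outside 40.1–54.5% ✗ — fails.
Primer 4 (19 nt, A=6 T=3 G=4 C=6): length 19, outside 20–23 ✗; GC 10/19 = 52.6% ✓ — fails.
Primer 5 (19 nt, A=4 T=8 G=5 C=2): length 19, outside 20–23 ✗; GC 7/19 = 36.8%, outside 40.1–54.5% ✗ — fails.

None of the candidates satisfy all criteria.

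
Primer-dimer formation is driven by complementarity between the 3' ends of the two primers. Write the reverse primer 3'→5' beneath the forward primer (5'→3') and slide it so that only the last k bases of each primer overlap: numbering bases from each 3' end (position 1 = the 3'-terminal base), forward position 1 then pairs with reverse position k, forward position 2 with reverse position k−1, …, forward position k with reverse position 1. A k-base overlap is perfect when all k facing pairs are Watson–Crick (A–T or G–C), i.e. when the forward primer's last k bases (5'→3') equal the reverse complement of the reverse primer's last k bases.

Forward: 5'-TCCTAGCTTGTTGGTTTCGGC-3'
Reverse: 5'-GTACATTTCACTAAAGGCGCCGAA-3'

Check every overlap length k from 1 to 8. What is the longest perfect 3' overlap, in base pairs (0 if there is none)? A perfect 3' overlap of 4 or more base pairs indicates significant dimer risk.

Last 8 bases (5'→3') — forward …GTTTCGGC, reverse …GCGCCGAA.
Reverse complement of the reverse primer's last 8 bases: TTCGGCGC; its first k bases are the reverse complement of the reverse primer's last k bases, so a perfect k-base overlap needs the forward primer's last k bases to equal them.
Comparing (forward last k vs required): k=1: C vs T ✗; k=2: GC vs TT ✗; k=3: GGC vs TTC ✗; k=4: CGGC vs TTCG ✗; k=5: TCGGC vs TTCGG ✗; k=6: TTCGGC vs TTCGGC ✓; k=7: TTTCGGC vs TTCGGCG ✗; k=8: GTTTCGGC vs TTCGGCGC ✗.
Only k = 6 is perfect, so the longest perfect 3' overlap is 6.

Longest perfect overlap: 6 complementary base pairs; significant dimer risk (threshold 4).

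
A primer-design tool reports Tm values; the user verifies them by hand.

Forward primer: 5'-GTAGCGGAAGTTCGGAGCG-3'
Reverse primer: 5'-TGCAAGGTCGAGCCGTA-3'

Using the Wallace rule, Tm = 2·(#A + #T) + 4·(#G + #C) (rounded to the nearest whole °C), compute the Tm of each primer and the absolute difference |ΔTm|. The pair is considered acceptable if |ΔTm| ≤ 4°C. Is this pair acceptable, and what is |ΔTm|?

|ΔTm| = 8°C; the pair is not acceptable.

Forward: A=4 T=3 G=9 C=3 → Tm = 2·7 + 4·12 = 62°C.
Reverse: A=4 T=3 G=6 C=4 → Tm = 2·7 + 4·10 = 54°C.
|ΔTm| = |62 − 54| = 8°C, > 4°C.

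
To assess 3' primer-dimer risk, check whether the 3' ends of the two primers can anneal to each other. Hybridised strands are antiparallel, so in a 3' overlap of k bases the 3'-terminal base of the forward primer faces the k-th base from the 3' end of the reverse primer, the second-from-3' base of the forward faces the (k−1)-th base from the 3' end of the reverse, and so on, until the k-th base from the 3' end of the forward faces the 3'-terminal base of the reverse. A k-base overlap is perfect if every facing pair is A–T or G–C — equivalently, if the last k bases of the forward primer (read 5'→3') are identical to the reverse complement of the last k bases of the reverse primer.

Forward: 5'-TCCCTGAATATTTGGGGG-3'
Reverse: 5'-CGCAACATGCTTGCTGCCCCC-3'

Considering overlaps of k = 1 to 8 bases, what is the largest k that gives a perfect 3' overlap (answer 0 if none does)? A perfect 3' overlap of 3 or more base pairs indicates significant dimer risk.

Longest perfect overlap: 5 complementary base pairs; significant dimer risk (threshold 3).

Last 8 bases (5'→3') — forward …TTTGGGGG, reverse …CTGCCCCC.
Reverse complement of the reverse primer's last 8 bases: GGGGGCAG; its first k bases are the reverse complement of the reverse primer's last k bases, so a perfect k-base overlap needs the forward primer's last k bases to equal them.
Comparing (forward last k vs required): k=1: G vs G ✓; k=2: GG vs GG ✓; k=3: GGG vs GGG ✓; k=4: GGGG vs GGGG ✓; k=5: GGGGG vs GGGGG ✓; k=6: TGGGGG vs GGGGGC ✗; k=7: TTGGGGG vs GGGGGCA ✗; k=8: TTTGGGGG vs GGGGGCAG ✗.
Perfect overlaps at k = 1, 2, 3, 4, 5; the largest is 5.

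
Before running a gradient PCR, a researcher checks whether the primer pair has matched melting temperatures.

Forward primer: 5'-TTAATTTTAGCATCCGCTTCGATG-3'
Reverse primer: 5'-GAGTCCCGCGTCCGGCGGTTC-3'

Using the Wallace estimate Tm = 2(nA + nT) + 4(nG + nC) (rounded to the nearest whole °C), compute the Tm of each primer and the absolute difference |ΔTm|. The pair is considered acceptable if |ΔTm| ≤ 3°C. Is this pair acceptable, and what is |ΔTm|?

|ΔTm| = 8°C; the pair is not acceptable.

Forward: A=5 T=10 G=4 C=5 → Tm = 2·15 + 4·9 = 66°C.
Reverse: A=1 T=4 G=8 C=8 → Tm = 2·5 + 4·16 = 74°C.
|ΔTm| = |66 − 74| = 8°C, > 3°C.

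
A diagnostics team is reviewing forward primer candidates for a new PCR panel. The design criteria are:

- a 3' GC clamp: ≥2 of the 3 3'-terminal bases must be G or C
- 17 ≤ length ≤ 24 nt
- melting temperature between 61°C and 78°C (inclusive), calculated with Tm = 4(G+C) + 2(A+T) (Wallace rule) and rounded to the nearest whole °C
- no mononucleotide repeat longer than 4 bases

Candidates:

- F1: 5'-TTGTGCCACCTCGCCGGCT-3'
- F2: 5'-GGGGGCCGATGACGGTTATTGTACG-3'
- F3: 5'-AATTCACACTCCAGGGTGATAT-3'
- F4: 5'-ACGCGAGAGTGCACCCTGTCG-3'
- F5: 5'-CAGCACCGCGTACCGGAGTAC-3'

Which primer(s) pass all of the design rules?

F1 and F4.

F1 (19 nt, A=1 T=5 G=5 C=8): 3' end GCT has 2 G/C ✓; length 19 ✓; Tm = 2·6 + 4·13 = 64°C ✓; longest run = 2 ✓ — passes.
F2 (25 nt, A=4 T=6 G=11 C=4): 3' end ACG has 2 G/C ✓; length 25, outside 17–24 ✗; Tm = 2·10 + 4·15 = 80°C, outside 61–78°C ✗; longest run = 5, exceeds 4 ✗ — fails.
F3 (22 nt, A=7 T=6 G=4 C=5): 3' end TAT has 0 G/C, need ≥2 ✗; length 22 ✓; Tm = 2·13 + 4·9 = 62°C ✓; longest run = 3 ✓ — fails.
F4 (21 nt, A=4 T=3 G=7 C=7): 3' end TCG has 2 G/C ✓; length 21 ✓; Tm = 2·7 + 4·14 = 70°C ✓; longest run = 3 ✓ — passes.
F5 (21 nt, A=5 T=2 G=6 C=8): 3' end TAC has 1 G/C, need ≥2 ✗; length 21 ✓; Tm = 2·7 + 4·14 = 70°C ✓; longest run = 2 ✓ — fails.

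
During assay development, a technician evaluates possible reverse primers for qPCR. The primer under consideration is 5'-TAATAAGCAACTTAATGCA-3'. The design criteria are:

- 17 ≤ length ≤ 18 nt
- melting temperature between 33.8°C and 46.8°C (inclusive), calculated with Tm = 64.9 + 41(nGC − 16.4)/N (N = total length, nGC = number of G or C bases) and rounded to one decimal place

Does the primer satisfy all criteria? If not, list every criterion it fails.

Fails: length.

Base counts: A=9, T=5, G=2, C=3 (length 19).
length: length 19, outside 17–18 ✗
Tm: Tm = 64.9 + 41·(5 − 16.4)/19 = 40.3°C ✓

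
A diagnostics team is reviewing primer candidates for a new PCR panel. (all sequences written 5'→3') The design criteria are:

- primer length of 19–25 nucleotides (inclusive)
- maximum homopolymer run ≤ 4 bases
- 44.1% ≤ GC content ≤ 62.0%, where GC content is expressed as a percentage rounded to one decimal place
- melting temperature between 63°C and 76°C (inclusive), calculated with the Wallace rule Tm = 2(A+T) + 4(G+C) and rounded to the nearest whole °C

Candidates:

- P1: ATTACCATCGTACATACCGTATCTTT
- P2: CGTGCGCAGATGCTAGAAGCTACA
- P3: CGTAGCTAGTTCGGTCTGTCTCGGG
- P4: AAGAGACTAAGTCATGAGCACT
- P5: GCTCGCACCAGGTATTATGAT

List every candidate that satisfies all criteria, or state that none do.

P1 (26 nt, A=7 T=10 G=2 C=7): length 26, outside 19–25 ✗; longest run = 3 ✓; GC 9/26 = 34.6%, outside 44.1–62.0% ✗; Tm = 2·17 + 4·9 = 70°C ✓ — fails.
P2 (24 nt, A=7 T=4 G=7 C=6): length 24 ✓; longest run = 2 ✓; GC 13/24 = 54.2% ✓; Tm = 2·11 + 4·13 = 74°C ✓ — passes.
P3 (25 nt, A=2 T=8 G=9 C=6): length 25 ✓; longest run = 3 ✓; GC 15/25 = 60.0% ✓; Tm = 2·10 + 4·15 = 80°C, outside 63–76°C ✗ — fails.
P4 (22 nt, A=9 T=4 G=5 C=4): length 22 ✓; longest run = 2 ✓; GC 9/22 = 40.9%, outside 44.1–62.0% ✗; Tm = 2·13 + 4·9 = 62°C, outside 63–76°C ✗ — fails.
P5 (21 nt, A=5 T=6 G=5 C=5): length 21 ✓; longest run = 2 ✓; GC 10/21 = 47.6% ✓; Tm = 2·11 + 4·10 = 62°C, outside 63–76°C ✗ — fails.

P2 only.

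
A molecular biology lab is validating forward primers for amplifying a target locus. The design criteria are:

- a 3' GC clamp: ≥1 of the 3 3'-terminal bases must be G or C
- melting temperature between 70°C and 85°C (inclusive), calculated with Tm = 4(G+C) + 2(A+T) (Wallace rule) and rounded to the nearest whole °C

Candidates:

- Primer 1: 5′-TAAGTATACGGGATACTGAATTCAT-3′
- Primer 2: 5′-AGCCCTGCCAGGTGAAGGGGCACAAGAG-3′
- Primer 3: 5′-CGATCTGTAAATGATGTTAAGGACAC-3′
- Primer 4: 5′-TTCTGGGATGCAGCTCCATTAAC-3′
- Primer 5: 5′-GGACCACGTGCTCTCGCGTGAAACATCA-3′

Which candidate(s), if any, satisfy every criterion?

Primer 1 (25 nt, A=9 T=8 G=5 C=3): 3' end CAT has 1 G/C ✓; Tm = 2·17 + 4·8 = 66°C, outside 70–85°C ✗ — fails.
Primer 2 (28 nt, A=8 T=2 G=11 C=7): 3' end GAG has 2 G/C ✓; Tm = 2·10 + 4·18 = 92°C, outside 70–85°C ✗ — fails.
Primer 3 (26 nt, A=9 T=7 G=6 C=4): 3' end CAC has 2 G/C ✓; Tm = 2·16 + 4·10 = 72°C ✓ — passes.
Primer 4 (23 nt, A=5 T=7 G=5 C=6): 3' end AAC has 1 G/C ✓; Tm = 2·12 + 4·11 = 68°C, outside 70–85°C ✗ — fails.
Primer 5 (28 nt, A=7 T=5 G=7 C=9): 3' end TCA has 1 G/C ✓; Tm = 2·12 + 4·16 = 88°C, outside 70–85°C ✗ — fails.

Primer 3 only.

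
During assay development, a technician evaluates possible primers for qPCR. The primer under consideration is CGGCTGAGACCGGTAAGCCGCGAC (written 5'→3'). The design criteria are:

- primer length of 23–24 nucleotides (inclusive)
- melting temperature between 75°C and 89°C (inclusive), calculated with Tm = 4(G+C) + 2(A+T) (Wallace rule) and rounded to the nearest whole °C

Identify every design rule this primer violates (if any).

Base counts: A=5, T=2, G=9, C=8 (length 24).
length: length 24 ✓
Tm: Tm = 2·7 + 4·17 = 82°C ✓

Meets all criteria.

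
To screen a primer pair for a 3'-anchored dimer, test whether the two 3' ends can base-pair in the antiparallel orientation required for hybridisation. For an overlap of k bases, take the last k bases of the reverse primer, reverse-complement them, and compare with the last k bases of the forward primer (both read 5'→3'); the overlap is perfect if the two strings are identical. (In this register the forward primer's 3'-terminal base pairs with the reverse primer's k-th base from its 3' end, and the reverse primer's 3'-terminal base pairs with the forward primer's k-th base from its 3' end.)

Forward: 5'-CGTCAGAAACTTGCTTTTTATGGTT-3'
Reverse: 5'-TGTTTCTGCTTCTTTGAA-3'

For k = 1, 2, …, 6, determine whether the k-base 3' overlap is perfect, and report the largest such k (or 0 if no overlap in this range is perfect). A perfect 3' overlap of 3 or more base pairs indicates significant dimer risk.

Last 6 bases (5'→3') — forward …ATGGTT, reverse …TTTGAA.
Reverse complement of the reverse primer's last 6 bases: TTCAAA; its first k bases are the reverse complement of the reverse primer's last k bases, so a perfect k-base overlap needs the forward primer's last k bases to equal them.
Comparing (forward last k vs required): k=1: T vs T ✓; k=2: TT vs TT ✓; k=3: GTT vs TTC ✗; k=4: GGTT vs TTCA ✗; k=5: TGGTT vs TTCAA ✗; k=6: ATGGTT vs TTCAAA ✗.
Perfect overlaps at k = 1, 2; the largest is 2.

Longest perfect overlap: 2 complementary base pairs; below the dimer-risk threshold (threshold 3).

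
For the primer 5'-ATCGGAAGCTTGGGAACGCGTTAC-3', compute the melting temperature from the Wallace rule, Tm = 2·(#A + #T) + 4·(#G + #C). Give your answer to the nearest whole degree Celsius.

74°C

Base counts: A=6, T=5, G=8, C=5 (length 24).
Tm = 2·(6+5) + 4·(8+5) = 2·11 + 4·13 = 22 + 52 = 74°C.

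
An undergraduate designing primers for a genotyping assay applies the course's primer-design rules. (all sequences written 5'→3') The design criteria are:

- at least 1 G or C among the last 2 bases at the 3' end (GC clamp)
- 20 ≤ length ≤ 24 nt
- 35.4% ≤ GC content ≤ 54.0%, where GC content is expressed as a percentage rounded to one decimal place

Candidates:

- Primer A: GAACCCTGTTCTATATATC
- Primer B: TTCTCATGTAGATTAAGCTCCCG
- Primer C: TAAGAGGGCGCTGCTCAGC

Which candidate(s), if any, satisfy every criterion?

Primer B only.

Primer A (19 nt, A=5 T=7 G=2 C=5): 3' end TC has 1 G/C ✓; length 19, outside 20–24 ✗; GC 7/19 = 36.8% ✓ — fails.
Primer B (23 nt, A=5 T=8 G=4 C=6): 3' end CG has 2 G/C ✓; length 23 ✓; GC 10/23 = 43.5% ✓ — passes.
Primer C (19 nt, A=4 T=3 G=7 C=5): 3' end GC has 2 G/C ✓; length 19, outside 20–24 ✗; GC 12/19 = 63.2%, outside 35.4–54.0% ✗ — fails.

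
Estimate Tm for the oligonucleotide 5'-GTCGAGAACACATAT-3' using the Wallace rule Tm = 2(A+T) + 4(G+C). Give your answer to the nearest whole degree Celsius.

42°C

Base counts: A=6, T=3, G=3, C=3 (length 15).
Tm = 2·(6+3) + 4·(3+3) = 2·9 + 4·6 = 18 + 24 = 42°C.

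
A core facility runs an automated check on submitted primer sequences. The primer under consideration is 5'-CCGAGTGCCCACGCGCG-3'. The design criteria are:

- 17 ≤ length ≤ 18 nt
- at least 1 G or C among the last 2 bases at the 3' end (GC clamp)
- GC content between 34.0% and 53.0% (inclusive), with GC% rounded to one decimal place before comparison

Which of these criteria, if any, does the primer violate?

Fails: GC content.

Base counts: A=2, T=1, G=6, C=8 (length 17).
length: length 17 ✓
GC clamp: 3' end CG has 2 G/C ✓
GC content: GC 14/17 = 82.4%, outside 34.0–53.0% ✗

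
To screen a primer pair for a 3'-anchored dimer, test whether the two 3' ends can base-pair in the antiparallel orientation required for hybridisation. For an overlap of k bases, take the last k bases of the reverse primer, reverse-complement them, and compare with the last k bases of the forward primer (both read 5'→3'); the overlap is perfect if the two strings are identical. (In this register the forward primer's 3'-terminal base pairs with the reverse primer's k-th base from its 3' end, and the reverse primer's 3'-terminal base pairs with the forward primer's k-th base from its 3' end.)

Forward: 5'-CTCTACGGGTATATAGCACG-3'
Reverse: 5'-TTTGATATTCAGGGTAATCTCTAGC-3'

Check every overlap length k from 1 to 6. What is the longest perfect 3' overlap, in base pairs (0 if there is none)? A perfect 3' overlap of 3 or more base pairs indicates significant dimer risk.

Longest perfect overlap: 1 complementary base pair; below the dimer-risk threshold (threshold 3).

Last 6 bases (5'→3') — forward …AGCACG, reverse …TCTAGC.
Reverse complement of the reverse primer's last 6 bases: GCTAGA; its first k bases are the reverse complement of the reverse primer's last k bases, so a perfect k-base overlap needs the forward primer's last k bases to equal them.
Comparing (forward last k vs required): k=1: G vs G ✓; k=2: CG vs GC ✗; k=3: ACG vs GCT ✗; k=4: CACG vs GCTA ✗; k=5: GCACG vs GCTAG ✗; k=6: AGCACG vs GCTAGA ✗.
Only k = 1 is perfect, so the longest perfect 3' overlap is 1.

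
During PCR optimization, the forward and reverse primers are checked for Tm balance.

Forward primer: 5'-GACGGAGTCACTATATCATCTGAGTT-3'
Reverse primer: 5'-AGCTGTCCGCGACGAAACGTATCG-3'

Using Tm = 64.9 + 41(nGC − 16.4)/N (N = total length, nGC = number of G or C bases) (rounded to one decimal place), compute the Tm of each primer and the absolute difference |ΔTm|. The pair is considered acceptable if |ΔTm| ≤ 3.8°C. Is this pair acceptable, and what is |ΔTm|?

Forward: G+C = 11, N = 26 → Tm = 64.9 + 41·(11 − 16.4)/26 = 56.4°C.
Reverse: G+C = 14, N = 24 → Tm = 64.9 + 41·(14 − 16.4)/24 = 60.8°C.
|ΔTm| = |56.4 − 60.8| = 4.4°C, > 3.8°C.

|ΔTm| = 4.4°C; the pair is not acceptable.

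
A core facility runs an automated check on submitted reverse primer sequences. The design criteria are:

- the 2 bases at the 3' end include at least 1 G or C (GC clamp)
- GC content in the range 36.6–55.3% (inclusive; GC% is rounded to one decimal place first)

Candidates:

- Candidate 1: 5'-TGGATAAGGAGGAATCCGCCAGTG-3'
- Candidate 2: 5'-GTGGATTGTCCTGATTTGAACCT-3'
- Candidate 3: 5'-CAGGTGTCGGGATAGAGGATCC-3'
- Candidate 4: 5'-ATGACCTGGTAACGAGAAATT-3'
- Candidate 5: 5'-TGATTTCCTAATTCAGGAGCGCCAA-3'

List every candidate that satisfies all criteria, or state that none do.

Candidate 1 (24 nt, A=7 T=4 G=9 C=4): 3' end TG has 1 G/C ✓; GC 13/24 = 54.2% ✓ — passes.
Candidate 2 (23 nt, A=4 T=9 G=6 C=4): 3' end CT has 1 G/C ✓; GC 10/23 = 43.5% ✓ — passes.
Candidate 3 (22 nt, A=5 T=4 G=9 C=4): 3' end CC has 2 G/C ✓; GC 13/22 = 59.1%, outside 36.6–55.3% ✗ — fails.
Candidate 4 (21 nt, A=8 T=5 G=5 C=3): 3' end TT has 0 G/C, need ≥1 ✗; GC 8/21 = 38.1% ✓ — fails.
Candidate 5 (25 nt, A=7 T=7 G=5 C=6): 3' end AA has 0 G/C, need ≥1 ✗; GC 11/25 = 44.0% ✓ — fails.

Candidate 1 and Candidate 2.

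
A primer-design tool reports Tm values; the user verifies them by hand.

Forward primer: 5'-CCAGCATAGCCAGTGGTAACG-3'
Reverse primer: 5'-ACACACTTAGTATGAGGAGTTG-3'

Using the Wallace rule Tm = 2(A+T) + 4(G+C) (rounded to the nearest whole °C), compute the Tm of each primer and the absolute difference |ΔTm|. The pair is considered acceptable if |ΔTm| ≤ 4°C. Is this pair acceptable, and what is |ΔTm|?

Forward: A=6 T=3 G=6 C=6 → Tm = 2·9 + 4·12 = 66°C.
Reverse: A=7 T=6 G=6 C=3 → Tm = 2·13 + 4·9 = 62°C.
|ΔTm| = |66 − 62| = 4°C, ≤ 4°C.

|ΔTm| = 4°C; the pair is acceptable.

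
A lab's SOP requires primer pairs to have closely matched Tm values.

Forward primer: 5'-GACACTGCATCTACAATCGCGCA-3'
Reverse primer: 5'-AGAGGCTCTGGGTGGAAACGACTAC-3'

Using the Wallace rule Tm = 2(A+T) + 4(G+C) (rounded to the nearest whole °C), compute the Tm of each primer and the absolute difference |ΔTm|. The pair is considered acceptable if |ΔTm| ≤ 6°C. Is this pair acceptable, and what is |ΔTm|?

Forward: A=7 T=4 G=4 C=8 → Tm = 2·11 + 4·12 = 70°C.
Reverse: A=7 T=4 G=9 C=5 → Tm = 2·11 + 4·14 = 78°C.
|ΔTm| = |70 − 78| = 8°C, > 6°C.

|ΔTm| = 8°C; the pair is not acceptable.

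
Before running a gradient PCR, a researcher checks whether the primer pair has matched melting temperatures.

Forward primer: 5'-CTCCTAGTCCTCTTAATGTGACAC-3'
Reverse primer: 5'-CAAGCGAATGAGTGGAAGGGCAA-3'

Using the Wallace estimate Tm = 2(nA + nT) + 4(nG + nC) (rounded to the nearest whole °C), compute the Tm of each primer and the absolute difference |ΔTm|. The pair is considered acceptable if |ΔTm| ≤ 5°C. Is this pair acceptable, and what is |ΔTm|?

|ΔTm| = 0°C; the pair is acceptable.

Forward: A=5 T=8 G=3 C=8 → Tm = 2·13 + 4·11 = 70°C.
Reverse: A=9 T=2 G=9 C=3 → Tm = 2·11 + 4·12 = 70°C.
|ΔTm| = |70 − 70| = 0°C, ≤ 5°C.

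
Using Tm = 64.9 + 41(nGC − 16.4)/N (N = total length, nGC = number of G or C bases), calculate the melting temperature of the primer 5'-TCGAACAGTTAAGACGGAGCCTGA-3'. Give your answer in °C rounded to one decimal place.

Base counts: A=8, T=4, G=7, C=5; G+C = 12, N = 24.
Tm = 64.9 + 41·(12 − 16.4)/24 = 64.9 + -180.40/24 = 57.4°C.

57.4°C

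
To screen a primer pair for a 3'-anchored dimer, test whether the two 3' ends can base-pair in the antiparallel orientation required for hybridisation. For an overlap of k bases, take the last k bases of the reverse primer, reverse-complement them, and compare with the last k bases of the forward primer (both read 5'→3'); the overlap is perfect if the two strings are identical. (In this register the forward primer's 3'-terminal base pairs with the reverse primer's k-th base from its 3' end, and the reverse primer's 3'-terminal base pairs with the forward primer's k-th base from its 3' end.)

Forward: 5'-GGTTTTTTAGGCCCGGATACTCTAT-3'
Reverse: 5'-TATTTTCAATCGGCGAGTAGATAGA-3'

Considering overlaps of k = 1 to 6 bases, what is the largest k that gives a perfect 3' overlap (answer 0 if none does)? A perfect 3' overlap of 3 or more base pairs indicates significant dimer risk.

Longest perfect overlap: 5 complementary base pairs; significant dimer risk (threshold 3).

Last 6 bases (5'→3') — forward …CTCTAT, reverse …GATAGA.
Reverse complement of the reverse primer's last 6 bases: TCTATC; its first k bases are the reverse complement of the reverse primer's last k bases, so a perfect k-base overlap needs the forward primer's last k bases to equal them.
Comparing (forward last k vs required): k=1: T vs T ✓; k=2: AT vs TC ✗; k=3: TAT vs TCT ✗; k=4: CTAT vs TCTA ✗; k=5: TCTAT vs TCTAT ✓; k=6: CTCTAT vs TCTATC ✗.
Perfect overlaps at k = 1, 5; the largest is 5.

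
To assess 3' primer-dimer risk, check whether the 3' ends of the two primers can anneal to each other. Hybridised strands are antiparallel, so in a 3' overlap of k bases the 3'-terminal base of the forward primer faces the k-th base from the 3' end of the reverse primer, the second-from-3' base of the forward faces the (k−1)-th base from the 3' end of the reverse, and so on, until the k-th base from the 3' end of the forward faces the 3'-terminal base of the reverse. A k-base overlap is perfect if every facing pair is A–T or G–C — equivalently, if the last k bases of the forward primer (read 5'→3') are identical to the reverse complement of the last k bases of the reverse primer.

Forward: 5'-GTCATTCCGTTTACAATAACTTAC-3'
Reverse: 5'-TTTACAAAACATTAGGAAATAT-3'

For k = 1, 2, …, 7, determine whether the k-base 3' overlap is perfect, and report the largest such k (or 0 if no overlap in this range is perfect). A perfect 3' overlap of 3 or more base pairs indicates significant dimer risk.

Last 7 bases (5'→3') — forward …AACTTAC, reverse …GAAATAT.
Reverse complement of the reverse primer's last 7 bases: ATATTTC; its first k bases are the reverse complement of the reverse primer's last k bases, so a perfect k-base overlap needs the forward primer's last k bases to equal them.
Comparing (forward last k vs required): k=1: C vs A ✗; k=2: AC vs AT ✗; k=3: TAC vs ATA ✗; k=4: TTAC vs ATAT ✗; k=5: CTTAC vs ATATT ✗; k=6: ACTTAC vs ATATTT ✗; k=7: AACTTAC vs ATATTTC ✗.
No overlap length from 1 to 7 is perfect, so the longest perfect 3' overlap is 0.

Longest perfect overlap: 0 complementary base pairs; below the dimer-risk threshold (threshold 3).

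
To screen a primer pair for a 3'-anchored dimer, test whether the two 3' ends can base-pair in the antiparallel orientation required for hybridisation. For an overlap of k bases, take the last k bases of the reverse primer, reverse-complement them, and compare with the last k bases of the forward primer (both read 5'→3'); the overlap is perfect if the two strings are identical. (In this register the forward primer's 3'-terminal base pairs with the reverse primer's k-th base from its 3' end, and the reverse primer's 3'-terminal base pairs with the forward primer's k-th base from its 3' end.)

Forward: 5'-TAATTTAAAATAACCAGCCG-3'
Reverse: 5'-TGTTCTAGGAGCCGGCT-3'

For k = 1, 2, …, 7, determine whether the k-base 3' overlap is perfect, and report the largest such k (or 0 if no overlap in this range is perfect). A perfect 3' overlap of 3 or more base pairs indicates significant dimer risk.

Last 7 bases (5'→3') — forward …CCAGCCG, reverse …GCCGGCT.
Reverse complement of the reverse primer's last 7 bases: AGCCGGC; its first k bases are the reverse complement of the reverse primer's last k bases, so a perfect k-base overlap needs the forward primer's last k bases to equal them.
Comparing (forward last k vs required): k=1: G vs A ✗; k=2: CG vs AG ✗; k=3: CCG vs AGC ✗; k=4: GCCG vs AGCC ✗; k=5: AGCCG vs AGCCG ✓; k=6: CAGCCG vs AGCCGG ✗; k=7: CCAGCCG vs AGCCGGC ✗.
Only k = 5 is perfect, so the longest perfect 3' overlap is 5.

Longest perfect overlap: 5 complementary base pairs; significant dimer risk (threshold 3).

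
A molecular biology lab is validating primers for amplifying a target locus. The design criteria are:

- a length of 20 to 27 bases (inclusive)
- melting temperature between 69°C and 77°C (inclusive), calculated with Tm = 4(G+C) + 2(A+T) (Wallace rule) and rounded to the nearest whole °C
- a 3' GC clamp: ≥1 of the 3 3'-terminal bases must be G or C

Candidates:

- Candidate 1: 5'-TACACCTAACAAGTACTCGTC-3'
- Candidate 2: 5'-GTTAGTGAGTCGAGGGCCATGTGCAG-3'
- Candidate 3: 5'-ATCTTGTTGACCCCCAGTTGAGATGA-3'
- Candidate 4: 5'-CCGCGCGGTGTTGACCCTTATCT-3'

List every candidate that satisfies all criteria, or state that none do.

Candidate 1 (21 nt, A=7 T=5 G=2 C=7): length 21 ✓; Tm = 2·12 + 4·9 = 60°C, outside 69–77°C ✗; 3' end GTC has 2 G/C ✓ — fails.
Candidate 2 (26 nt, A=5 T=6 G=11 C=4): length 26 ✓; Tm = 2·11 + 4·15 = 82°C, outside 69–77°C ✗; 3' end CAG has 2 G/C ✓ — fails.
Candidate 3 (26 nt, A=6 T=8 G=6 C=6): length 26 ✓; Tm = 2·14 + 4·12 = 76°C ✓; 3' end TGA has 1 G/C ✓ — passes.
Candidate 4 (23 nt, A=2 T=7 G=6 C=8): length 23 ✓; Tm = 2·9 + 4·14 = 74°C ✓; 3' end TCT has 1 G/C ✓ — passes.

Candidate 3 and Candidate 4.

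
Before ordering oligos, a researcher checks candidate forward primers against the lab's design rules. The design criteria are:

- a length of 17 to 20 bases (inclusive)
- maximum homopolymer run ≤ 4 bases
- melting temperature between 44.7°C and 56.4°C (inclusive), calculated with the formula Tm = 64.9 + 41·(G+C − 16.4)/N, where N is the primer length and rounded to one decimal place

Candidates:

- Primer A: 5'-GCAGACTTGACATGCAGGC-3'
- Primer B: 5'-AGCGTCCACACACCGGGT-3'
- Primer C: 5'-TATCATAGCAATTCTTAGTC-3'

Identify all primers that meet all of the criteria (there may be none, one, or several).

Primer A (19 nt, A=5 T=3 G=6 C=5): length 19 ✓; longest run = 2 ✓; Tm = 64.9 + 41·(11 − 16.4)/19 = 53.2°C ✓ — passes.
Primer B (18 nt, A=4 T=2 G=5 C=7): length 18 ✓; longest run = 3 ✓; Tm = 64.9 + 41·(12 − 16.4)/18 = 54.9°C ✓ — passes.
Primer C (20 nt, A=6 T=8 G=2 C=4): length 20 ✓; longest run = 2 ✓; Tm = 64.9 + 41·(6 − 16.4)/20 = 43.6°C, outside 44.7–56.4°C ✗ — fails.

Primer A and Primer B.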